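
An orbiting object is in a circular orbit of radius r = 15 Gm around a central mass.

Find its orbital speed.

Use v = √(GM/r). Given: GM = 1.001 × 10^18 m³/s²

Convert to SI: r = 15 Gm = 1.5e+10 m.
For a circular orbit, gravity supplies the centripetal force, so v = √(GM / r).
v = √(1.001e+18 / 1.5e+10) m/s ≈ 8169 m/s = 8.169 km/s.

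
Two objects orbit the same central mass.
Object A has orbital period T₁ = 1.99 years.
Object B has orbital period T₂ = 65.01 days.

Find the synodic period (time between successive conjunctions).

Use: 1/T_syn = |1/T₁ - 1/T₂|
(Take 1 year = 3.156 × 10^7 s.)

Convert to SI: T₁ = 1.99 years = 6.28044e+07 s; T₂ = 65.01 days = 5.61686e+06 s.
T_syn = |T₁ · T₂ / (T₁ − T₂)|.
T_syn = |6.28044e+07 · 5.61686e+06 / (6.28044e+07 − 5.61686e+06)| s ≈ 6.169e+06 s = 71.4 days.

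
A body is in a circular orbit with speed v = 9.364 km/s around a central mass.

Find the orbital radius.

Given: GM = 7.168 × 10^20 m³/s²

Convert to SI: v = 9.364 km/s = 9364 m/s.
For a circular orbit, v² = GM / r, so r = GM / v².
r = 7.168e+20 / (9364)² m ≈ 8.175e+12 m = 8.175 × 10^12 m.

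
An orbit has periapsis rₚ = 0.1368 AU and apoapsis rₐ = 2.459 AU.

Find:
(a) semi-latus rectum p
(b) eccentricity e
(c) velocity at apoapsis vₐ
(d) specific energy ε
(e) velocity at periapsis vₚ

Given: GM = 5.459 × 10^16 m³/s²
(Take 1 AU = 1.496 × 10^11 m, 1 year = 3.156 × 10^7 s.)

Convert to SI: rₚ = 0.1368 AU = 2.04653e+10 m; rₐ = 2.459 AU = 3.67866e+11 m.
(a) From a = (rₚ + rₐ)/2 = 1.94166e+11 m and e = (rₐ − rₚ)/(rₐ + rₚ) = 0.894599, p = a(1 − e²) = 1.94166e+11 · (1 − (0.894599)²) ≈ 3.877e+10 m
(b) e = (rₐ − rₚ)/(rₐ + rₚ) = (3.67866e+11 − 2.04653e+10)/(3.67866e+11 + 2.04653e+10) ≈ 0.8946
(c) With a = (rₚ + rₐ)/2 = 1.94166e+11 m, vₐ = √(GM (2/rₐ − 1/a)) = √(5.459e+16 · (2/3.67866e+11 − 1/1.94166e+11)) m/s ≈ 125.1 m/s
(d) With a = (rₚ + rₐ)/2 = 1.94166e+11 m, ε = −GM/(2a) = −5.459e+16/(2 · 1.94166e+11) J/kg ≈ -1.406e+05 J/kg
(e) With a = (rₚ + rₐ)/2 = 1.94166e+11 m, vₚ = √(GM (2/rₚ − 1/a)) = √(5.459e+16 · (2/2.04653e+10 − 1/1.94166e+11)) m/s ≈ 2248 m/s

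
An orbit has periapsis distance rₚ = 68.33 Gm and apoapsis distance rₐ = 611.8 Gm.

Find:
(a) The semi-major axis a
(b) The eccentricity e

Convert to SI: rₚ = 68.33 Gm = 6.833e+10 m; rₐ = 611.8 Gm = 6.118e+11 m.
(a) a = (rₚ + rₐ) / 2 = (6.833e+10 + 6.118e+11) / 2 ≈ 3.401e+11 m = 340.1 Gm.
(b) e = (rₐ − rₚ) / (rₐ + rₚ) = (6.118e+11 − 6.833e+10) / (6.118e+11 + 6.833e+10) ≈ 0.7991.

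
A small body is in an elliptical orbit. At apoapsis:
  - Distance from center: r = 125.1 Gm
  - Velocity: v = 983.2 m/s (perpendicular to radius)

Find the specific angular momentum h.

Convert to SI: r = 125.1 Gm = 1.251e+11 m.
With v perpendicular to r, h = r · v.
h = 1.251e+11 · 983.2 m²/s ≈ 1.23e+14 m²/s.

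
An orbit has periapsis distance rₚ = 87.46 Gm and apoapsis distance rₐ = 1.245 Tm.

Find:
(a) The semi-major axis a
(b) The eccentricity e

Convert to SI: rₚ = 87.46 Gm = 8.746e+10 m; rₐ = 1.245 Tm = 1.245e+12 m.
(a) a = (rₚ + rₐ) / 2 = (8.746e+10 + 1.245e+12) / 2 ≈ 6.662e+11 m = 666.2 Gm.
(b) e = (rₐ − rₚ) / (rₐ + rₚ) = (1.245e+12 − 8.746e+10) / (1.245e+12 + 8.746e+10) ≈ 0.8687.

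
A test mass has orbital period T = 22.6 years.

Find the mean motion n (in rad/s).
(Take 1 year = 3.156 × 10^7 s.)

Convert to SI: T = 22.6 years = 7.13256e+08 s.
n = 2π / T.
n = 2π / 7.13256e+08 s ≈ 8.809e-09 rad/s.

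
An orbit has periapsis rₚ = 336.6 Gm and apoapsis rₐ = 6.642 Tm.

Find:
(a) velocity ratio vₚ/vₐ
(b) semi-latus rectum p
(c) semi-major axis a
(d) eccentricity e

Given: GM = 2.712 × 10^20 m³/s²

Convert to SI: rₚ = 336.6 Gm = 3.366e+11 m; rₐ = 6.642 Tm = 6.642e+12 m.
(a) Conservation of angular momentum (rₚvₚ = rₐvₐ) gives vₚ/vₐ = rₐ/rₚ = 6.642e+12/3.366e+11 ≈ 19.73
(b) From a = (rₚ + rₐ)/2 = 3.4893e+12 m and e = (rₐ − rₚ)/(rₐ + rₚ) = 0.903534, p = a(1 − e²) = 3.4893e+12 · (1 − (0.903534)²) ≈ 6.407e+11 m
(c) a = (rₚ + rₐ)/2 = (3.366e+11 + 6.642e+12)/2 ≈ 3.489e+12 m
(d) e = (rₐ − rₚ)/(rₐ + rₚ) = (6.642e+12 − 3.366e+11)/(6.642e+12 + 3.366e+11) ≈ 0.9035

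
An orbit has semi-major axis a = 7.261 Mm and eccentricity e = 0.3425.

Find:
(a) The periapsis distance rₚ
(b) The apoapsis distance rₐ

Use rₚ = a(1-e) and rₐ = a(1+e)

Convert to SI: a = 7.261 Mm = 7.261e+06 m.
(a) rₚ = a(1 − e) = 7.261e+06 · (1 − 0.3425) = 7.261e+06 · 0.6575 ≈ 4.774e+06 m = 4.774 Mm.
(b) rₐ = a(1 + e) = 7.261e+06 · (1 + 0.3425) = 7.261e+06 · 1.3425 ≈ 9.748e+06 m = 9.748 Mm.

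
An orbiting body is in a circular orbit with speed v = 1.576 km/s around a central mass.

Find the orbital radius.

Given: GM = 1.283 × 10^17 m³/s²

Convert to SI: v = 1.576 km/s = 1576 m/s.
For a circular orbit, v² = GM / r, so r = GM / v².
r = 1.283e+17 / (1576)² m ≈ 5.166e+10 m = 5.166 × 10^10 m.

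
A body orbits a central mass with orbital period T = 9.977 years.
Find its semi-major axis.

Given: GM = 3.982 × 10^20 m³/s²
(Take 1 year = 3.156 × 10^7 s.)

Convert to SI: T = 9.977 years = 3.14874e+08 s.
Invert Kepler's third law: a = (GM · T² / (4π²))^(1/3).
Substituting T = 3.14874e+08 s and GM = 3.982e+20 m³/s²:
a = (3.982e+20 · (3.14874e+08)² / (4π²))^(1/3) m
a ≈ 1e+12 m = 1 Tm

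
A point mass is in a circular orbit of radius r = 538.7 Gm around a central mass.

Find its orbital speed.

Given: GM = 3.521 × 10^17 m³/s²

Convert to SI: r = 538.7 Gm = 5.387e+11 m.
For a circular orbit, gravity supplies the centripetal force, so v = √(GM / r).
v = √(3.521e+17 / 5.387e+11) m/s ≈ 808.5 m/s = 808.5 m/s.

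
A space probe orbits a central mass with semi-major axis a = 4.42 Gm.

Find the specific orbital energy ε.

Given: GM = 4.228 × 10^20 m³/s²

Convert to SI: a = 4.42 Gm = 4.42e+09 m.
ε = −GM / (2a).
ε = −4.228e+20 / (2 · 4.42e+09) J/kg ≈ -4.783e+10 J/kg = -47.83 GJ/kg.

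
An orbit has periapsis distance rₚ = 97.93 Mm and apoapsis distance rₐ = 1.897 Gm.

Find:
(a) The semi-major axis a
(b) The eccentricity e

Convert to SI: rₚ = 97.93 Mm = 9.793e+07 m; rₐ = 1.897 Gm = 1.897e+09 m.
(a) a = (rₚ + rₐ) / 2 = (9.793e+07 + 1.897e+09) / 2 ≈ 9.975e+08 m = 997.5 Mm.
(b) e = (rₐ − rₚ) / (rₐ + rₚ) = (1.897e+09 − 9.793e+07) / (1.897e+09 + 9.793e+07) ≈ 0.9018.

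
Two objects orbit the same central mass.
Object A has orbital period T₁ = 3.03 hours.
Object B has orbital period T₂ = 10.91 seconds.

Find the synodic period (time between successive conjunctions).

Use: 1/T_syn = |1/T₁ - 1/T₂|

Convert to SI: T₁ = 3.03 hours = 10908 s.
T_syn = |T₁ · T₂ / (T₁ − T₂)|.
T_syn = |10908 · 10.91 / (10908 − 10.91)| s ≈ 10.92 s = 10.92 seconds.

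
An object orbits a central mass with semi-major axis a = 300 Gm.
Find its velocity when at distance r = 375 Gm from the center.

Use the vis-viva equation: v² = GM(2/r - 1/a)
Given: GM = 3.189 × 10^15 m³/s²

Convert to SI: a = 300 Gm = 3e+11 m; r = 375 Gm = 3.75e+11 m.
Vis-viva: v = √(GM · (2/r − 1/a)).
2/r − 1/a = 2/3.75e+11 − 1/3e+11 = 2e-12 m⁻¹.
v = √(3.189e+15 · 2e-12) m/s ≈ 79.86 m/s = 79.86 m/s.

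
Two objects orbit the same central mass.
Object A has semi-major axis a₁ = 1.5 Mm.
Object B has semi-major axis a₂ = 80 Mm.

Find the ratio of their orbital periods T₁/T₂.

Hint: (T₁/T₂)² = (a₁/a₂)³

Convert to SI: a₁ = 1.5 Mm = 1.5e+06 m; a₂ = 80 Mm = 8e+07 m.
From Kepler's third law, (T₁/T₂)² = (a₁/a₂)³, so T₁/T₂ = (a₁/a₂)^(3/2).
a₁/a₂ = 1.5e+06 / 8e+07 = 0.01875.
T₁/T₂ = (0.01875)^(3/2) ≈ 0.002567.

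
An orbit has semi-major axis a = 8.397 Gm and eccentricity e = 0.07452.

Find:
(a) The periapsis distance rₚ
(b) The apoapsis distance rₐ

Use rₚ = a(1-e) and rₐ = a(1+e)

Convert to SI: a = 8.397 Gm = 8.397e+09 m.
(a) rₚ = a(1 − e) = 8.397e+09 · (1 − 0.07452) = 8.397e+09 · 0.92548 ≈ 7.771e+09 m = 7.771 Gm.
(b) rₐ = a(1 + e) = 8.397e+09 · (1 + 0.07452) = 8.397e+09 · 1.07452 ≈ 9.023e+09 m = 9.023 Gm.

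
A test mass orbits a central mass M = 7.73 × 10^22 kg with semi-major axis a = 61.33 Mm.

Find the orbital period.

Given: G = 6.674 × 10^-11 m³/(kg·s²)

Convert to SI: a = 61.33 Mm = 6.133e+07 m.
GM = G · M = 6.674e-11 · 7.73e+22 = 5.159e+12 m³/s².
Kepler's third law: T = 2π √(a³ / GM).
Substituting a = 6.133e+07 m and GM = 5.159e+12 m³/s²:
T = 2π √((6.133e+07)³ / 5.159e+12) s
T ≈ 1.329e+06 s = 15.38 days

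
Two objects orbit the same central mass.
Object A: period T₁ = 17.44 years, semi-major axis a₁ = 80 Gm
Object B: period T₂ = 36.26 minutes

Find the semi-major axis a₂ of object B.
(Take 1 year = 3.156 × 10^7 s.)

Convert to SI: T₁ = 17.44 years = 5.50406e+08 s; a₁ = 80 Gm = 8e+10 m; T₂ = 36.26 minutes = 2175.6 s.
Kepler's third law: (T₁/T₂)² = (a₁/a₂)³ ⇒ a₂ = a₁ · (T₂/T₁)^(2/3).
T₂/T₁ = 2175.6 / 5.50406e+08 = 3.95272e-06.
a₂ = 8e+10 · (3.95272e-06)^(2/3) m ≈ 2e+07 m = 20 Mm.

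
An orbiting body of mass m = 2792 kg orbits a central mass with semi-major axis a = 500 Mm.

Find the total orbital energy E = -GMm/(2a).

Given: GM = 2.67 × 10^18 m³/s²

Convert to SI: a = 500 Mm = 5e+08 m.
E = −GMm / (2a).
E = −2.67e+18 · 2792 / (2 · 5e+08) J ≈ -7.455e+12 J = -7.455 TJ.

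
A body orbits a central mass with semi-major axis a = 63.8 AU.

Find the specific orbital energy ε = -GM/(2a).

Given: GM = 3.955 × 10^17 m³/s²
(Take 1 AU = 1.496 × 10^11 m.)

Convert to SI: a = 63.8 AU = 9.54448e+12 m.
ε = −GM / (2a).
ε = −3.955e+17 / (2 · 9.54448e+12) J/kg ≈ -2.072e+04 J/kg = -20.72 kJ/kg.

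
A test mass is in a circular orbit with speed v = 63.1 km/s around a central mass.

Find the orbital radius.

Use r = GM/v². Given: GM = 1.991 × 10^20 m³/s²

Convert to SI: v = 63.1 km/s = 63100 m/s.
For a circular orbit, v² = GM / r, so r = GM / v².
r = 1.991e+20 / (63100)² m ≈ 5e+10 m = 50 Gm.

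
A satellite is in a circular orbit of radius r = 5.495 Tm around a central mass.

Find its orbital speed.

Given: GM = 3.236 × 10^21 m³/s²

Convert to SI: r = 5.495 Tm = 5.495e+12 m.
For a circular orbit, gravity supplies the centripetal force, so v = √(GM / r).
v = √(3.236e+21 / 5.495e+12) m/s ≈ 2.427e+04 m/s = 24.27 km/s.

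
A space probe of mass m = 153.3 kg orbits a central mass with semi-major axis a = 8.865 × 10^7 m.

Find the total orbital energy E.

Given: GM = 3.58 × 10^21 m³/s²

E = −GMm / (2a).
E = −3.58e+21 · 153.3 / (2 · 8.865e+07) J ≈ -3.095e+15 J = -3.095 PJ.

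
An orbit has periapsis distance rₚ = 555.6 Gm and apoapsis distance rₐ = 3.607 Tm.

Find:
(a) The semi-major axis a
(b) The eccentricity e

Convert to SI: rₚ = 555.6 Gm = 5.556e+11 m; rₐ = 3.607 Tm = 3.607e+12 m.
(a) a = (rₚ + rₐ) / 2 = (5.556e+11 + 3.607e+12) / 2 ≈ 2.081e+12 m = 2.081 Tm.
(b) e = (rₐ − rₚ) / (rₐ + rₚ) = (3.607e+12 − 5.556e+11) / (3.607e+12 + 5.556e+11) ≈ 0.7331.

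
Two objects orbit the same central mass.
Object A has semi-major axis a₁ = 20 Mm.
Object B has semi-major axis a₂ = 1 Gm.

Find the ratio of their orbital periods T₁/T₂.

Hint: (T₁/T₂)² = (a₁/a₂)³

Convert to SI: a₁ = 20 Mm = 2e+07 m; a₂ = 1 Gm = 1e+09 m.
From Kepler's third law, (T₁/T₂)² = (a₁/a₂)³, so T₁/T₂ = (a₁/a₂)^(3/2).
a₁/a₂ = 2e+07 / 1e+09 = 0.02.
T₁/T₂ = (0.02)^(3/2) ≈ 0.002828.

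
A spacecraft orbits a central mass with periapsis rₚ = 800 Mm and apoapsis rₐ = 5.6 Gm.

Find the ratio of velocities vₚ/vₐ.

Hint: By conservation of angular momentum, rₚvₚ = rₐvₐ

Convert to SI: rₚ = 800 Mm = 8e+08 m; rₐ = 5.6 Gm = 5.6e+09 m.
Conservation of angular momentum gives rₚvₚ = rₐvₐ, so vₚ/vₐ = rₐ/rₚ.
vₚ/vₐ = 5.6e+09 / 8e+08 ≈ 7.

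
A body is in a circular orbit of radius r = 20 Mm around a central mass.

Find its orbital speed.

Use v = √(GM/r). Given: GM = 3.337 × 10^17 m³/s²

Convert to SI: r = 20 Mm = 2e+07 m.
For a circular orbit, gravity supplies the centripetal force, so v = √(GM / r).
v = √(3.337e+17 / 2e+07) m/s ≈ 1.292e+05 m/s = 129.2 km/s.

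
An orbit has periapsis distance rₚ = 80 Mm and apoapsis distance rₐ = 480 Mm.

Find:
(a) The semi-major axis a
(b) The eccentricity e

Convert to SI: rₚ = 80 Mm = 8e+07 m; rₐ = 480 Mm = 4.8e+08 m.
(a) a = (rₚ + rₐ) / 2 = (8e+07 + 4.8e+08) / 2 ≈ 2.8e+08 m = 280 Mm.
(b) e = (rₐ − rₚ) / (rₐ + rₚ) = (4.8e+08 − 8e+07) / (4.8e+08 + 8e+07) ≈ 0.7143.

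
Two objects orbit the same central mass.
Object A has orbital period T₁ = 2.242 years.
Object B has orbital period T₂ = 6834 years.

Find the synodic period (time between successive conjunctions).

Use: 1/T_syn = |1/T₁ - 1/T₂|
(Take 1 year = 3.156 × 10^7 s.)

Convert to SI: T₁ = 2.242 years = 7.07575e+07 s; T₂ = 6834 years = 2.15681e+11 s.
T_syn = |T₁ · T₂ / (T₁ − T₂)|.
T_syn = |7.07575e+07 · 2.15681e+11 / (7.07575e+07 − 2.15681e+11)| s ≈ 7.078e+07 s = 2.243 years.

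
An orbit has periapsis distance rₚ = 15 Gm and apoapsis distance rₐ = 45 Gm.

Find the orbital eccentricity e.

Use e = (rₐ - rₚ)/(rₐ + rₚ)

Convert to SI: rₚ = 15 Gm = 1.5e+10 m; rₐ = 45 Gm = 4.5e+10 m.
e = (rₐ − rₚ) / (rₐ + rₚ).
e = (4.5e+10 − 1.5e+10) / (4.5e+10 + 1.5e+10) = 3e+10 / 6e+10 ≈ 0.5.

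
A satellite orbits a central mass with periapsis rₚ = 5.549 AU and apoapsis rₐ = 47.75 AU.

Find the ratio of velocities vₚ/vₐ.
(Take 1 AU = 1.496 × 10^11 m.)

Convert to SI: rₚ = 5.549 AU = 8.3013e+11 m; rₐ = 47.75 AU = 7.1434e+12 m.
Conservation of angular momentum gives rₚvₚ = rₐvₐ, so vₚ/vₐ = rₐ/rₚ.
vₚ/vₐ = 7.1434e+12 / 8.3013e+11 ≈ 8.605.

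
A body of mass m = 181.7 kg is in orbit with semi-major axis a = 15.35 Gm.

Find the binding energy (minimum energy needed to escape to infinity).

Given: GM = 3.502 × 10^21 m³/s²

Convert to SI: a = 15.35 Gm = 1.535e+10 m.
Total orbital energy is E = −GMm/(2a); binding energy is E_bind = −E = GMm/(2a).
E_bind = 3.502e+21 · 181.7 / (2 · 1.535e+10) J ≈ 2.073e+13 J = 20.73 TJ.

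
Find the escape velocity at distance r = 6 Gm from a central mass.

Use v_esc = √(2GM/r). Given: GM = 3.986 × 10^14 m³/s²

Convert to SI: r = 6 Gm = 6e+09 m.
Escape velocity comes from setting total energy to zero: ½v² − GM/r = 0 ⇒ v_esc = √(2GM / r).
v_esc = √(2 · 3.986e+14 / 6e+09) m/s ≈ 364.5 m/s = 364.5 m/s.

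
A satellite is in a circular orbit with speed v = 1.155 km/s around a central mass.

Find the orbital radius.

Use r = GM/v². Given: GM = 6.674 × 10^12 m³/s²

Convert to SI: v = 1.155 km/s = 1155 m/s.
For a circular orbit, v² = GM / r, so r = GM / v².
r = 6.674e+12 / (1155)² m ≈ 5.003e+06 m = 5.003 Mm.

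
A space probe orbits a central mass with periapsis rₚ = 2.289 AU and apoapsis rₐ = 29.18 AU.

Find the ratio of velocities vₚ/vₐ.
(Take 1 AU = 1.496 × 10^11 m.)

Convert to SI: rₚ = 2.289 AU = 3.42434e+11 m; rₐ = 29.18 AU = 4.36533e+12 m.
Conservation of angular momentum gives rₚvₚ = rₐvₐ, so vₚ/vₐ = rₐ/rₚ.
vₚ/vₐ = 4.36533e+12 / 3.42434e+11 ≈ 12.75.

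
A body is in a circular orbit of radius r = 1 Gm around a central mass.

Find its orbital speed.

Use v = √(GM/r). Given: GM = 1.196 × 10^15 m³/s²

Convert to SI: r = 1 Gm = 1e+09 m.
For a circular orbit, gravity supplies the centripetal force, so v = √(GM / r).
v = √(1.196e+15 / 1e+09) m/s ≈ 1094 m/s = 1.094 km/s.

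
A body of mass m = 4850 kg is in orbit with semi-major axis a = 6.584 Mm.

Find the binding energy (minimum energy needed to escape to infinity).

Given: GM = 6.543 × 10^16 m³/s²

Convert to SI: a = 6.584 Mm = 6.584e+06 m.
Total orbital energy is E = −GMm/(2a); binding energy is E_bind = −E = GMm/(2a).
E_bind = 6.543e+16 · 4850 / (2 · 6.584e+06) J ≈ 2.41e+13 J = 24.1 TJ.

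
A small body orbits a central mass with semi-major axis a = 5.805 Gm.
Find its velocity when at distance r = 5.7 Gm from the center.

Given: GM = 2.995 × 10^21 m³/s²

Convert to SI: a = 5.805 Gm = 5.805e+09 m; r = 5.7 Gm = 5.7e+09 m.
Vis-viva: v = √(GM · (2/r − 1/a)).
2/r − 1/a = 2/5.7e+09 − 1/5.805e+09 = 1.78612e-10 m⁻¹.
v = √(2.995e+21 · 1.78612e-10) m/s ≈ 7.314e+05 m/s = 731.4 km/s.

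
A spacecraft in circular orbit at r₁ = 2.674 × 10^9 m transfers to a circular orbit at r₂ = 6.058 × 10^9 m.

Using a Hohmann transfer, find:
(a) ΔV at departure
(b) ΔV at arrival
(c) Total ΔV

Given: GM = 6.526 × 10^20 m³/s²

Transfer semi-major axis: a_t = (r₁ + r₂)/2 = (2.674e+09 + 6.058e+09)/2 = 4.366e+09 m.
Circular speeds: v₁ = √(GM/r₁) = 494018 m/s, v₂ = √(GM/r₂) = 328215 m/s.
Transfer speeds (vis-viva v² = GM(2/r − 1/a_t)): v₁ᵗ = 581923 m/s, v₂ᵗ = 256861 m/s.
(a) ΔV₁ = |v₁ᵗ − v₁| ≈ 8.791e+04 m/s = 87.91 km/s.
(b) ΔV₂ = |v₂ − v₂ᵗ| ≈ 7.135e+04 m/s = 71.35 km/s.
(c) ΔV_total = ΔV₁ + ΔV₂ ≈ 1.593e+05 m/s = 159.3 km/s.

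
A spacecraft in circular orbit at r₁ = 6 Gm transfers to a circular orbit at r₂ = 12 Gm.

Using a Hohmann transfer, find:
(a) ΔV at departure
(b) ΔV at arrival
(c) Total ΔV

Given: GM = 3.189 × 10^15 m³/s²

Convert to SI: r₁ = 6 Gm = 6e+09 m; r₂ = 12 Gm = 1.2e+10 m.
Transfer semi-major axis: a_t = (r₁ + r₂)/2 = (6e+09 + 1.2e+10)/2 = 9e+09 m.
Circular speeds: v₁ = √(GM/r₁) = 729.04 m/s, v₂ = √(GM/r₂) = 515.509 m/s.
Transfer speeds (vis-viva v² = GM(2/r − 1/a_t)): v₁ᵗ = 841.823 m/s, v₂ᵗ = 420.912 m/s.
(a) ΔV₁ = |v₁ᵗ − v₁| ≈ 112.8 m/s = 112.8 m/s.
(b) ΔV₂ = |v₂ − v₂ᵗ| ≈ 94.6 m/s = 94.6 m/s.
(c) ΔV_total = ΔV₁ + ΔV₂ ≈ 207.4 m/s = 207.4 m/s.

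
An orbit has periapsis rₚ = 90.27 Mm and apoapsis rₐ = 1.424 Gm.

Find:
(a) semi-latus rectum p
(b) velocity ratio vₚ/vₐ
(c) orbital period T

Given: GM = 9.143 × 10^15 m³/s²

Convert to SI: rₚ = 90.27 Mm = 9.027e+07 m; rₐ = 1.424 Gm = 1.424e+09 m.
(a) From a = (rₚ + rₐ)/2 = 7.57135e+08 m and e = (rₐ − rₚ)/(rₐ + rₚ) = 0.880774, p = a(1 − e²) = 7.57135e+08 · (1 − (0.880774)²) ≈ 1.698e+08 m
(b) Conservation of angular momentum (rₚvₚ = rₐvₐ) gives vₚ/vₐ = rₐ/rₚ = 1.424e+09/9.027e+07 ≈ 15.77
(c) With a = (rₚ + rₐ)/2 = 7.57135e+08 m, T = 2π √(a³/GM) = 2π √((7.57135e+08)³/9.143e+15) s ≈ 1.369e+06 s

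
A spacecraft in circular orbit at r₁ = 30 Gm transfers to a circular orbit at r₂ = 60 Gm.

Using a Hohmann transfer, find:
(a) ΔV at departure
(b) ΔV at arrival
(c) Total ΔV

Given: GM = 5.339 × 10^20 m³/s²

Convert to SI: r₁ = 30 Gm = 3e+10 m; r₂ = 60 Gm = 6e+10 m.
Transfer semi-major axis: a_t = (r₁ + r₂)/2 = (3e+10 + 6e+10)/2 = 4.5e+10 m.
Circular speeds: v₁ = √(GM/r₁) = 133404 m/s, v₂ = √(GM/r₂) = 94331 m/s.
Transfer speeds (vis-viva v² = GM(2/r − 1/a_t)): v₁ᵗ = 154042 m/s, v₂ᵗ = 77020.9 m/s.
(a) ΔV₁ = |v₁ᵗ − v₁| ≈ 2.064e+04 m/s = 20.64 km/s.
(b) ΔV₂ = |v₂ − v₂ᵗ| ≈ 1.731e+04 m/s = 17.31 km/s.
(c) ΔV_total = ΔV₁ + ΔV₂ ≈ 3.795e+04 m/s = 37.95 km/s.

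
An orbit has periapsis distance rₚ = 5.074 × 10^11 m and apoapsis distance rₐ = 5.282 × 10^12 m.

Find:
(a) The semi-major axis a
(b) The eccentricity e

(a) a = (rₚ + rₐ) / 2 = (5.074e+11 + 5.282e+12) / 2 ≈ 2.895e+12 m = 2.895 × 10^12 m.
(b) e = (rₐ − rₚ) / (rₐ + rₚ) = (5.282e+12 − 5.074e+11) / (5.282e+12 + 5.074e+11) ≈ 0.8247.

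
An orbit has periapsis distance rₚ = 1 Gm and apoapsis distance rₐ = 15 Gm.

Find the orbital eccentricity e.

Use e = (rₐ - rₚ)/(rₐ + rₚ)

Convert to SI: rₚ = 1 Gm = 1e+09 m; rₐ = 15 Gm = 1.5e+10 m.
e = (rₐ − rₚ) / (rₐ + rₚ).
e = (1.5e+10 − 1e+09) / (1.5e+10 + 1e+09) = 1.4e+10 / 1.6e+10 ≈ 0.875.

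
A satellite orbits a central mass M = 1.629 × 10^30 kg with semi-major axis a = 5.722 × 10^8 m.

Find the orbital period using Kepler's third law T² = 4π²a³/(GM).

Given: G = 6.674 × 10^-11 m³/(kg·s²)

GM = G · M = 6.674e-11 · 1.629e+30 = 1.08719e+20 m³/s².
Kepler's third law: T = 2π √(a³ / GM).
Substituting a = 5.722e+08 m and GM = 1.08719e+20 m³/s²:
T = 2π √((5.722e+08)³ / 1.08719e+20) s
T ≈ 8248 s = 2.291 hours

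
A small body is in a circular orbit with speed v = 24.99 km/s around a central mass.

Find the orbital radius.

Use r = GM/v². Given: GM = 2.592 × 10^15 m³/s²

Convert to SI: v = 24.99 km/s = 24990 m/s.
For a circular orbit, v² = GM / r, so r = GM / v².
r = 2.592e+15 / (24990)² m ≈ 4.151e+06 m = 4.151 × 10^6 m.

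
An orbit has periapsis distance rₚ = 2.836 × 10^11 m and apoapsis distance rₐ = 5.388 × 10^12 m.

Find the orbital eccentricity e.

e = (rₐ − rₚ) / (rₐ + rₚ).
e = (5.388e+12 − 2.836e+11) / (5.388e+12 + 2.836e+11) = 5.1044e+12 / 5.6716e+12 ≈ 0.9.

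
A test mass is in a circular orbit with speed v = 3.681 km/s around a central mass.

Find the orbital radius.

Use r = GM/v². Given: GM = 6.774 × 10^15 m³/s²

Convert to SI: v = 3.681 km/s = 3681 m/s.
For a circular orbit, v² = GM / r, so r = GM / v².
r = 6.774e+15 / (3681)² m ≈ 4.999e+08 m = 499.9 Mm.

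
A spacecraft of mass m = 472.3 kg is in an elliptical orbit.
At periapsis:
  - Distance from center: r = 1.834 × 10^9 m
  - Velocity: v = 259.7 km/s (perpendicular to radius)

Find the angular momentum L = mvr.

Convert to SI: v = 259.7 km/s = 259700 m/s.
Since v is perpendicular to r, L = m · v · r.
L = 472.3 · 259700 · 1.834e+09 kg·m²/s ≈ 2.25e+17 kg·m²/s.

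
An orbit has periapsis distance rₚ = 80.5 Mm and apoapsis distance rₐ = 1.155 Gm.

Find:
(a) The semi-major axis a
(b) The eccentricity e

Convert to SI: rₚ = 80.5 Mm = 8.05e+07 m; rₐ = 1.155 Gm = 1.155e+09 m.
(a) a = (rₚ + rₐ) / 2 = (8.05e+07 + 1.155e+09) / 2 ≈ 6.178e+08 m = 617.8 Mm.
(b) e = (rₐ − rₚ) / (rₐ + rₚ) = (1.155e+09 − 8.05e+07) / (1.155e+09 + 8.05e+07) ≈ 0.8697.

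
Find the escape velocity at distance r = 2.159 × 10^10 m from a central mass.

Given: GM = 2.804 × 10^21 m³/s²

Escape velocity comes from setting total energy to zero: ½v² − GM/r = 0 ⇒ v_esc = √(2GM / r).
v_esc = √(2 · 2.804e+21 / 2.159e+10) m/s ≈ 5.097e+05 m/s = 509.7 km/s.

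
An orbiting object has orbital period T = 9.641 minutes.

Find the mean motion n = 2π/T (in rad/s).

Convert to SI: T = 9.641 minutes = 578.46 s.
n = 2π / T.
n = 2π / 578.46 s ≈ 0.01086 rad/s.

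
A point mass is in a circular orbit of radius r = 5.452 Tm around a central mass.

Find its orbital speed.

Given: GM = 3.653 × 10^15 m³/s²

Convert to SI: r = 5.452 Tm = 5.452e+12 m.
For a circular orbit, gravity supplies the centripetal force, so v = √(GM / r).
v = √(3.653e+15 / 5.452e+12) m/s ≈ 25.88 m/s = 25.88 m/s.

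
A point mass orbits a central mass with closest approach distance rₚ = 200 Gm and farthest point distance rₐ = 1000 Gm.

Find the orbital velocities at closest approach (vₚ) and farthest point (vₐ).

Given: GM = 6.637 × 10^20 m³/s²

Convert to SI: rₚ = 200 Gm = 2e+11 m; rₐ = 1000 Gm = 1e+12 m.
Use the vis-viva equation v² = GM(2/r − 1/a) with a = (rₚ + rₐ)/2 = (2e+11 + 1e+12)/2 = 6e+11 m.
vₚ = √(GM · (2/rₚ − 1/a)) = √(6.637e+20 · (2/2e+11 − 1/6e+11)) m/s ≈ 7.437e+04 m/s = 74.37 km/s.
vₐ = √(GM · (2/rₐ − 1/a)) = √(6.637e+20 · (2/1e+12 − 1/6e+11)) m/s ≈ 1.487e+04 m/s = 14.87 km/s.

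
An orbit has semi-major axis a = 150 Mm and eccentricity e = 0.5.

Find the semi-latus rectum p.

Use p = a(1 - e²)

Convert to SI: a = 150 Mm = 1.5e+08 m.
p = a (1 − e²).
p = 1.5e+08 · (1 − (0.5)²) = 1.5e+08 · 0.75 ≈ 1.125e+08 m = 112.5 Mm.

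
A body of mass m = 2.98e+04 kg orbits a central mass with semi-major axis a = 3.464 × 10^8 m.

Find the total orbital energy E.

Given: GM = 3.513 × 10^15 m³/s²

E = −GMm / (2a).
E = −3.513e+15 · 2.98e+04 / (2 · 3.464e+08) J ≈ -1.511e+11 J = -151.1 GJ.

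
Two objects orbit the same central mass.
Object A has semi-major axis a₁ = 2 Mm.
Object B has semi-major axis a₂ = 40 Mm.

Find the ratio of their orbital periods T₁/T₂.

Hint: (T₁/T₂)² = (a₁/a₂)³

Convert to SI: a₁ = 2 Mm = 2e+06 m; a₂ = 40 Mm = 4e+07 m.
From Kepler's third law, (T₁/T₂)² = (a₁/a₂)³, so T₁/T₂ = (a₁/a₂)^(3/2).
a₁/a₂ = 2e+06 / 4e+07 = 0.05.
T₁/T₂ = (0.05)^(3/2) ≈ 0.01118.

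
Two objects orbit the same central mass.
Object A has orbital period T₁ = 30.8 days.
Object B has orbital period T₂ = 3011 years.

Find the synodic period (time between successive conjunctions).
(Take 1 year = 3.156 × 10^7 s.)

Convert to SI: T₁ = 30.8 days = 2.66112e+06 s; T₂ = 3011 years = 9.50272e+10 s.
T_syn = |T₁ · T₂ / (T₁ − T₂)|.
T_syn = |2.66112e+06 · 9.50272e+10 / (2.66112e+06 − 9.50272e+10)| s ≈ 2.661e+06 s = 30.8 days.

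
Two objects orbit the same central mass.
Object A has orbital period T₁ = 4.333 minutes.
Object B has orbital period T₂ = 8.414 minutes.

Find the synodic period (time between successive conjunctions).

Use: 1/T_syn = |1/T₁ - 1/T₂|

Convert to SI: T₁ = 4.333 minutes = 259.98 s; T₂ = 8.414 minutes = 504.84 s.
T_syn = |T₁ · T₂ / (T₁ − T₂)|.
T_syn = |259.98 · 504.84 / (259.98 − 504.84)| s ≈ 536 s = 8.934 minutes.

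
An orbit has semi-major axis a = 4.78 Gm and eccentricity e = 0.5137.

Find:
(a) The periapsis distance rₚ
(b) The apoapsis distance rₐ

Convert to SI: a = 4.78 Gm = 4.78e+09 m.
(a) rₚ = a(1 − e) = 4.78e+09 · (1 − 0.5137) = 4.78e+09 · 0.4863 ≈ 2.325e+09 m = 2.325 Gm.
(b) rₐ = a(1 + e) = 4.78e+09 · (1 + 0.5137) = 4.78e+09 · 1.5137 ≈ 7.235e+09 m = 7.235 Gm.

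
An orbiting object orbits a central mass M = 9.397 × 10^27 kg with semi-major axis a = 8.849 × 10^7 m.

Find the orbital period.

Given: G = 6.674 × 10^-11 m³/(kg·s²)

GM = G · M = 6.674e-11 · 9.397e+27 = 6.27156e+17 m³/s².
Kepler's third law: T = 2π √(a³ / GM).
Substituting a = 8.849e+07 m and GM = 6.27156e+17 m³/s²:
T = 2π √((8.849e+07)³ / 6.27156e+17) s
T ≈ 6604 s = 1.835 hours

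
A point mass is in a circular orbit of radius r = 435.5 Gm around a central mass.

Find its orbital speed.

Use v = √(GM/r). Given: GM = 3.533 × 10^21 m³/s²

Convert to SI: r = 435.5 Gm = 4.355e+11 m.
For a circular orbit, gravity supplies the centripetal force, so v = √(GM / r).
v = √(3.533e+21 / 4.355e+11) m/s ≈ 9.007e+04 m/s = 90.07 km/s.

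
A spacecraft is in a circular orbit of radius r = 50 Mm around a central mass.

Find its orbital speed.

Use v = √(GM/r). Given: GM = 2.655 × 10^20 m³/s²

Convert to SI: r = 50 Mm = 5e+07 m.
For a circular orbit, gravity supplies the centripetal force, so v = √(GM / r).
v = √(2.655e+20 / 5e+07) m/s ≈ 2.304e+06 m/s = 2304 km/s.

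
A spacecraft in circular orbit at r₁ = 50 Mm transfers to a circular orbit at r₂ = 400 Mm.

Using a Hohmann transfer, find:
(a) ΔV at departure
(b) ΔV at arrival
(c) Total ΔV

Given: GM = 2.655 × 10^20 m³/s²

Convert to SI: r₁ = 50 Mm = 5e+07 m; r₂ = 400 Mm = 4e+08 m.
Transfer semi-major axis: a_t = (r₁ + r₂)/2 = (5e+07 + 4e+08)/2 = 2.25e+08 m.
Circular speeds: v₁ = √(GM/r₁) = 2.30434e+06 m/s, v₂ = √(GM/r₂) = 814709 m/s.
Transfer speeds (vis-viva v² = GM(2/r − 1/a_t)): v₁ᵗ = 3.07246e+06 m/s, v₂ᵗ = 384057 m/s.
(a) ΔV₁ = |v₁ᵗ − v₁| ≈ 7.681e+05 m/s = 768.1 km/s.
(b) ΔV₂ = |v₂ − v₂ᵗ| ≈ 4.307e+05 m/s = 430.7 km/s.
(c) ΔV_total = ΔV₁ + ΔV₂ ≈ 1.199e+06 m/s = 1199 km/s.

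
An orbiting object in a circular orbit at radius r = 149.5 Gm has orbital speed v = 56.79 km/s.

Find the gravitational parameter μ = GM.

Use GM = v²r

Convert to SI: r = 149.5 Gm = 1.495e+11 m; v = 56.79 km/s = 56790 m/s.
For a circular orbit v² = GM/r, so GM = v² · r.
GM = (56790)² · 1.495e+11 m³/s² ≈ 4.822e+20 m³/s² = 4.822 × 10^20 m³/s².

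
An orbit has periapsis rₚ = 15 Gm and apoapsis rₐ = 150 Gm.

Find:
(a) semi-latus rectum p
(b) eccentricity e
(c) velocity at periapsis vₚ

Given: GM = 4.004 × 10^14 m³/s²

Convert to SI: rₚ = 15 Gm = 1.5e+10 m; rₐ = 150 Gm = 1.5e+11 m.
(a) From a = (rₚ + rₐ)/2 = 8.25e+10 m and e = (rₐ − rₚ)/(rₐ + rₚ) = 0.818182, p = a(1 − e²) = 8.25e+10 · (1 − (0.818182)²) ≈ 2.727e+10 m
(b) e = (rₐ − rₚ)/(rₐ + rₚ) = (1.5e+11 − 1.5e+10)/(1.5e+11 + 1.5e+10) ≈ 0.8182
(c) With a = (rₚ + rₐ)/2 = 8.25e+10 m, vₚ = √(GM (2/rₚ − 1/a)) = √(4.004e+14 · (2/1.5e+10 − 1/8.25e+10)) m/s ≈ 220.3 m/s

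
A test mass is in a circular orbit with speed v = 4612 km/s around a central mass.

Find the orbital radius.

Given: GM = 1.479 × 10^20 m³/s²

Convert to SI: v = 4612 km/s = 4.612e+06 m/s.
For a circular orbit, v² = GM / r, so r = GM / v².
r = 1.479e+20 / (4.612e+06)² m ≈ 6.953e+06 m = 6.953 Mm.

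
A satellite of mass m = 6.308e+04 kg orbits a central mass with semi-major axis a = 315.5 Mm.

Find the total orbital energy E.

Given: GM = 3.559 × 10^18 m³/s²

Convert to SI: a = 315.5 Mm = 3.155e+08 m.
E = −GMm / (2a).
E = −3.559e+18 · 6.308e+04 / (2 · 3.155e+08) J ≈ -3.558e+14 J = -355.8 TJ.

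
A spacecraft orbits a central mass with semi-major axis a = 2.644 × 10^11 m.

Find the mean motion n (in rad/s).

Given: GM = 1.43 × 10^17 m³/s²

n = √(GM / a³).
n = √(1.43e+17 / (2.644e+11)³) rad/s ≈ 2.781e-09 rad/s.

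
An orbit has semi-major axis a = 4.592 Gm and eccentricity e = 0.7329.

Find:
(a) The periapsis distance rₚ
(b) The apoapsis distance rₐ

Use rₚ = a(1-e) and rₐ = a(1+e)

Convert to SI: a = 4.592 Gm = 4.592e+09 m.
(a) rₚ = a(1 − e) = 4.592e+09 · (1 − 0.7329) = 4.592e+09 · 0.2671 ≈ 1.227e+09 m = 1.227 Gm.
(b) rₐ = a(1 + e) = 4.592e+09 · (1 + 0.7329) = 4.592e+09 · 1.7329 ≈ 7.957e+09 m = 7.957 Gm.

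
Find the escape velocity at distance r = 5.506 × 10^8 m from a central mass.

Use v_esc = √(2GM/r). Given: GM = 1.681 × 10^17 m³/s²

Escape velocity comes from setting total energy to zero: ½v² − GM/r = 0 ⇒ v_esc = √(2GM / r).
v_esc = √(2 · 1.681e+17 / 5.506e+08) m/s ≈ 2.471e+04 m/s = 24.71 km/s.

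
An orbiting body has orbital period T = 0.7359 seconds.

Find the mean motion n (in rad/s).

n = 2π / T.
n = 2π / 0.7359 s ≈ 8.538 rad/s.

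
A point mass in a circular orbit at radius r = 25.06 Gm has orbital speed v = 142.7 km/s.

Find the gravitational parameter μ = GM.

Convert to SI: r = 25.06 Gm = 2.506e+10 m; v = 142.7 km/s = 142700 m/s.
For a circular orbit v² = GM/r, so GM = v² · r.
GM = (142700)² · 2.506e+10 m³/s² ≈ 5.103e+20 m³/s² = 5.103 × 10^20 m³/s².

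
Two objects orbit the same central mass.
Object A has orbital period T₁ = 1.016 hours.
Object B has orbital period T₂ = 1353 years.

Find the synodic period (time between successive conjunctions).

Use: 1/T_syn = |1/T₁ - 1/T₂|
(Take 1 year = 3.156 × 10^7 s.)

Convert to SI: T₁ = 1.016 hours = 3657.6 s; T₂ = 1353 years = 4.27007e+10 s.
T_syn = |T₁ · T₂ / (T₁ − T₂)|.
T_syn = |3657.6 · 4.27007e+10 / (3657.6 − 4.27007e+10)| s ≈ 3658 s = 1.016 hours.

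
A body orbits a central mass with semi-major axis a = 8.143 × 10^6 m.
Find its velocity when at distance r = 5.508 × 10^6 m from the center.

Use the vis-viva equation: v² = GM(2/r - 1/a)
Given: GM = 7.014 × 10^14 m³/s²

Vis-viva: v = √(GM · (2/r − 1/a)).
2/r − 1/a = 2/5.508e+06 − 1/8.143e+06 = 2.40303e-07 m⁻¹.
v = √(7.014e+14 · 2.40303e-07) m/s ≈ 1.298e+04 m/s = 12.98 km/s.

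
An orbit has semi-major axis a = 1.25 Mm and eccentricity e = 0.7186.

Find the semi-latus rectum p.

Convert to SI: a = 1.25 Mm = 1.25e+06 m.
p = a (1 − e²).
p = 1.25e+06 · (1 − (0.7186)²) = 1.25e+06 · 0.483614 ≈ 6.045e+05 m = 604.5 km.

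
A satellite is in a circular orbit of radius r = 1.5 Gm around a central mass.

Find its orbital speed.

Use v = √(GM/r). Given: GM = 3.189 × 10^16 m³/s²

Convert to SI: r = 1.5 Gm = 1.5e+09 m.
For a circular orbit, gravity supplies the centripetal force, so v = √(GM / r).
v = √(3.189e+16 / 1.5e+09) m/s ≈ 4611 m/s = 4.611 km/s.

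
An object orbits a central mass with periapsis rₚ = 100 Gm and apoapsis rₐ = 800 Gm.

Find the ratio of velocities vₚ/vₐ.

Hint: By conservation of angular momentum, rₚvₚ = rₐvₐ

Convert to SI: rₚ = 100 Gm = 1e+11 m; rₐ = 800 Gm = 8e+11 m.
Conservation of angular momentum gives rₚvₚ = rₐvₐ, so vₚ/vₐ = rₐ/rₚ.
vₚ/vₐ = 8e+11 / 1e+11 ≈ 8.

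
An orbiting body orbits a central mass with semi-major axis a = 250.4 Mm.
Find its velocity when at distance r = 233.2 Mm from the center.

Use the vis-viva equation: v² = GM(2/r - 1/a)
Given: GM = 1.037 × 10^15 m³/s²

Convert to SI: a = 250.4 Mm = 2.504e+08 m; r = 233.2 Mm = 2.332e+08 m.
Vis-viva: v = √(GM · (2/r − 1/a)).
2/r − 1/a = 2/2.332e+08 − 1/2.504e+08 = 4.58272e-09 m⁻¹.
v = √(1.037e+15 · 4.58272e-09) m/s ≈ 2180 m/s = 2.18 km/s.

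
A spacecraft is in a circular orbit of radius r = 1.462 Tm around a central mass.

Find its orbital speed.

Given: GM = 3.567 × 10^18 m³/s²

Convert to SI: r = 1.462 Tm = 1.462e+12 m.
For a circular orbit, gravity supplies the centripetal force, so v = √(GM / r).
v = √(3.567e+18 / 1.462e+12) m/s ≈ 1562 m/s = 1.562 km/s.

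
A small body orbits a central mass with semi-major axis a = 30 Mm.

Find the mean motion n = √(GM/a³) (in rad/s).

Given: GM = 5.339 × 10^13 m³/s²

Convert to SI: a = 30 Mm = 3e+07 m.
n = √(GM / a³).
n = √(5.339e+13 / (3e+07)³) rad/s ≈ 4.447e-05 rad/s.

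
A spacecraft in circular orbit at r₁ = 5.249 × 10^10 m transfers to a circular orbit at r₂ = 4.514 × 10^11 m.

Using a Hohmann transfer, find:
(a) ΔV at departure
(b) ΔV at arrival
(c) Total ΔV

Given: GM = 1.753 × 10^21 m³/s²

Transfer semi-major axis: a_t = (r₁ + r₂)/2 = (5.249e+10 + 4.514e+11)/2 = 2.51945e+11 m.
Circular speeds: v₁ = √(GM/r₁) = 182748 m/s, v₂ = √(GM/r₂) = 62317.5 m/s.
Transfer speeds (vis-viva v² = GM(2/r − 1/a_t)): v₁ᵗ = 244614 m/s, v₂ᵗ = 28444.3 m/s.
(a) ΔV₁ = |v₁ᵗ − v₁| ≈ 6.187e+04 m/s = 61.87 km/s.
(b) ΔV₂ = |v₂ − v₂ᵗ| ≈ 3.387e+04 m/s = 33.87 km/s.
(c) ΔV_total = ΔV₁ + ΔV₂ ≈ 9.574e+04 m/s = 95.74 km/s.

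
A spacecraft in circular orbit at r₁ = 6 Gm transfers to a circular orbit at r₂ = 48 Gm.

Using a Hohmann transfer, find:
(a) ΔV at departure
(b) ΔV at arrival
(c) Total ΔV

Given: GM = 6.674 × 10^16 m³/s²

Convert to SI: r₁ = 6 Gm = 6e+09 m; r₂ = 48 Gm = 4.8e+10 m.
Transfer semi-major axis: a_t = (r₁ + r₂)/2 = (6e+09 + 4.8e+10)/2 = 2.7e+10 m.
Circular speeds: v₁ = √(GM/r₁) = 3335.17 m/s, v₂ = √(GM/r₂) = 1179.16 m/s.
Transfer speeds (vis-viva v² = GM(2/r − 1/a_t)): v₁ᵗ = 4446.89 m/s, v₂ᵗ = 555.861 m/s.
(a) ΔV₁ = |v₁ᵗ − v₁| ≈ 1112 m/s = 1.112 km/s.
(b) ΔV₂ = |v₂ − v₂ᵗ| ≈ 623.3 m/s = 623.3 m/s.
(c) ΔV_total = ΔV₁ + ΔV₂ ≈ 1735 m/s = 1.735 km/s.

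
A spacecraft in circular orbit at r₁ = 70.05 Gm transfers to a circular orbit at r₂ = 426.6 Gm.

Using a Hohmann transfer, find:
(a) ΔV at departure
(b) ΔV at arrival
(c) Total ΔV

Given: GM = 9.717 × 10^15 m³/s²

Convert to SI: r₁ = 70.05 Gm = 7.005e+10 m; r₂ = 426.6 Gm = 4.266e+11 m.
Transfer semi-major axis: a_t = (r₁ + r₂)/2 = (7.005e+10 + 4.266e+11)/2 = 2.48325e+11 m.
Circular speeds: v₁ = √(GM/r₁) = 372.445 m/s, v₂ = √(GM/r₂) = 150.923 m/s.
Transfer speeds (vis-viva v² = GM(2/r − 1/a_t)): v₁ᵗ = 488.16 m/s, v₂ᵗ = 80.1585 m/s.
(a) ΔV₁ = |v₁ᵗ − v₁| ≈ 115.7 m/s = 115.7 m/s.
(b) ΔV₂ = |v₂ − v₂ᵗ| ≈ 70.76 m/s = 70.76 m/s.
(c) ΔV_total = ΔV₁ + ΔV₂ ≈ 186.5 m/s = 186.5 m/s.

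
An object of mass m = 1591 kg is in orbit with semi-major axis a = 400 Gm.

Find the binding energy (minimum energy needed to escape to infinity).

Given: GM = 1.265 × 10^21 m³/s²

Convert to SI: a = 400 Gm = 4e+11 m.
Total orbital energy is E = −GMm/(2a); binding energy is E_bind = −E = GMm/(2a).
E_bind = 1.265e+21 · 1591 / (2 · 4e+11) J ≈ 2.516e+12 J = 2.516 TJ.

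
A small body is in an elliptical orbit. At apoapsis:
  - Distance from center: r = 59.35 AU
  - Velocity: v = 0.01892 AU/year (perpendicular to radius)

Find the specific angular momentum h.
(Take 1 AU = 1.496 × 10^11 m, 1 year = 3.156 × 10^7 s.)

Convert to SI: r = 59.35 AU = 8.87876e+12 m; v = 0.01892 AU/year = 89.6842 m/s.
With v perpendicular to r, h = r · v.
h = 8.87876e+12 · 89.6842 m²/s ≈ 7.963e+14 m²/s.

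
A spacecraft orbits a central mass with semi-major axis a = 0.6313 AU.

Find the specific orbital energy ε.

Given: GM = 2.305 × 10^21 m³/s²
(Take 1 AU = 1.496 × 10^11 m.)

Convert to SI: a = 0.6313 AU = 9.44425e+10 m.
ε = −GM / (2a).
ε = −2.305e+21 / (2 · 9.44425e+10) J/kg ≈ -1.22e+10 J/kg = -12.2 GJ/kg.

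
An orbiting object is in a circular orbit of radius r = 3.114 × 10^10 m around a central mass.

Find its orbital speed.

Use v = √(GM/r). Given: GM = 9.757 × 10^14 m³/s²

For a circular orbit, gravity supplies the centripetal force, so v = √(GM / r).
v = √(9.757e+14 / 3.114e+10) m/s ≈ 177 m/s = 177 m/s.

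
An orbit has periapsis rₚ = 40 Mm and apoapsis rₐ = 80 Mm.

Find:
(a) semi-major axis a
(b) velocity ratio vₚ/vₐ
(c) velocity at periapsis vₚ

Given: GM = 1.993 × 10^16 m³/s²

Convert to SI: rₚ = 40 Mm = 4e+07 m; rₐ = 80 Mm = 8e+07 m.
(a) a = (rₚ + rₐ)/2 = (4e+07 + 8e+07)/2 ≈ 6e+07 m
(b) Conservation of angular momentum (rₚvₚ = rₐvₐ) gives vₚ/vₐ = rₐ/rₚ = 8e+07/4e+07 ≈ 2
(c) With a = (rₚ + rₐ)/2 = 6e+07 m, vₚ = √(GM (2/rₚ − 1/a)) = √(1.993e+16 · (2/4e+07 − 1/6e+07)) m/s ≈ 2.577e+04 m/s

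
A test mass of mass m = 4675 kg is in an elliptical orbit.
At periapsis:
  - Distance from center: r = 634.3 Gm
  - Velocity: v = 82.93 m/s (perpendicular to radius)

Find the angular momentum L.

Convert to SI: r = 634.3 Gm = 6.343e+11 m.
Since v is perpendicular to r, L = m · v · r.
L = 4675 · 82.93 · 6.343e+11 kg·m²/s ≈ 2.459e+17 kg·m²/s.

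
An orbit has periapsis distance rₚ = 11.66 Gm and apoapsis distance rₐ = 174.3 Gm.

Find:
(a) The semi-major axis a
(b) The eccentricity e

Convert to SI: rₚ = 11.66 Gm = 1.166e+10 m; rₐ = 174.3 Gm = 1.743e+11 m.
(a) a = (rₚ + rₐ) / 2 = (1.166e+10 + 1.743e+11) / 2 ≈ 9.298e+10 m = 92.98 Gm.
(b) e = (rₐ − rₚ) / (rₐ + rₚ) = (1.743e+11 − 1.166e+10) / (1.743e+11 + 1.166e+10) ≈ 0.8746.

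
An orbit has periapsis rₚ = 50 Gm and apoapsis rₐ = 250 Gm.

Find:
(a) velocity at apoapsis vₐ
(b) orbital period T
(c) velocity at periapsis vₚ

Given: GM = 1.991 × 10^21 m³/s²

Convert to SI: rₚ = 50 Gm = 5e+10 m; rₐ = 250 Gm = 2.5e+11 m.
(a) With a = (rₚ + rₐ)/2 = 1.5e+11 m, vₐ = √(GM (2/rₐ − 1/a)) = √(1.991e+21 · (2/2.5e+11 − 1/1.5e+11)) m/s ≈ 5.152e+04 m/s
(b) With a = (rₚ + rₐ)/2 = 1.5e+11 m, T = 2π √(a³/GM) = 2π √((1.5e+11)³/1.991e+21) s ≈ 8.181e+06 s
(c) With a = (rₚ + rₐ)/2 = 1.5e+11 m, vₚ = √(GM (2/rₚ − 1/a)) = √(1.991e+21 · (2/5e+10 − 1/1.5e+11)) m/s ≈ 2.576e+05 m/s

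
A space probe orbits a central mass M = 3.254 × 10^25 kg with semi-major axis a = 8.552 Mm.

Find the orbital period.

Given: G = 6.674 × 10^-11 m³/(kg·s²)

Convert to SI: a = 8.552 Mm = 8.552e+06 m.
GM = G · M = 6.674e-11 · 3.254e+25 = 2.17172e+15 m³/s².
Kepler's third law: T = 2π √(a³ / GM).
Substituting a = 8.552e+06 m and GM = 2.17172e+15 m³/s²:
T = 2π √((8.552e+06)³ / 2.17172e+15) s
T ≈ 3372 s = 56.2 minutes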